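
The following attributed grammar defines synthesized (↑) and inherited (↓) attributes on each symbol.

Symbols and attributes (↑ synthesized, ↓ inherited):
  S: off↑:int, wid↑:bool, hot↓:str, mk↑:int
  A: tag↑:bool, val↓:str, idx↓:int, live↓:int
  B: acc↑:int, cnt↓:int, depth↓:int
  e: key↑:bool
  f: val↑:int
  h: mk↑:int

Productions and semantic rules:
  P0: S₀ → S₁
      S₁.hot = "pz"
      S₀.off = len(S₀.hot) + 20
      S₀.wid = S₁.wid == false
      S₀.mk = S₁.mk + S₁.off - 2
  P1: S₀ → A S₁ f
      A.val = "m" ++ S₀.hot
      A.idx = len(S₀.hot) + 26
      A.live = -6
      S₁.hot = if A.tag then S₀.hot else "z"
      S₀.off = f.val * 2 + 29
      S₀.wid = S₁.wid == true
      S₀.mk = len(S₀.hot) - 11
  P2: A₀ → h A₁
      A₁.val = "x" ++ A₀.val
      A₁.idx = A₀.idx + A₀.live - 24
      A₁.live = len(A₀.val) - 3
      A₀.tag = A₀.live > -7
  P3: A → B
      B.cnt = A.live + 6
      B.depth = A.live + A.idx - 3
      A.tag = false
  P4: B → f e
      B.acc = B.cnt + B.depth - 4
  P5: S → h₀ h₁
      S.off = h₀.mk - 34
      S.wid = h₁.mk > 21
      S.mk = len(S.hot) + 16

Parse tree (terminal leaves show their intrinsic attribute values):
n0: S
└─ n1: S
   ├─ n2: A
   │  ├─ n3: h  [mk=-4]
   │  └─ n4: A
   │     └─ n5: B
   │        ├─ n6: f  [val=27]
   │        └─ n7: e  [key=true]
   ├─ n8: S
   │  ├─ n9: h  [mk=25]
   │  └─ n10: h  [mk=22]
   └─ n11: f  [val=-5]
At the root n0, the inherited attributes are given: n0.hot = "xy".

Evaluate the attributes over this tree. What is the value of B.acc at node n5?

-3

1. n0.hot = "xy"  [given at root]
2. n1.hot = "pz"  ["pz"]
3. n2.val = "mpz"  ["m" ++ S₀.hot]
4. n2.idx = 28  [len(S₀.hot) + 26]
5. n2.live = -6  [-6]
6. n3.mk = -4  [terminal]
7. n4.val = "xmpz"  ["x" ++ A₀.val]
8. n4.idx = -2  [A₀.idx + A₀.live - 24]
9. n4.live = 0  [len(A₀.val) - 3]
10. n5.cnt = 6  [A.live + 6]
11. n5.depth = -5  [A.live + A.idx - 3]
12. n6.val = 27  [terminal]
13. n7.key = true  [terminal]
14. n5.acc = -3  [B.cnt + B.depth - 4]
15. n4.tag = false  [false]
16. n2.tag = true  [A₀.live > -7]
17. n8.hot = "pz"  [if A.tag then S₀.hot else "z"]
18. n9.mk = 25  [terminal]
19. n10.mk = 22  [terminal]
20. n8.off = -9  [h₀.mk - 34]
21. n8.wid = true  [h₁.mk > 21]
22. n8.mk = 18  [len(S.hot) + 16]
23. n11.val = -5  [terminal]
24. n1.off = 19  [f.val * 2 + 29]
25. n1.wid = true  [S₁.wid == true]
26. n1.mk = -9  [len(S₀.hot) - 11]
27. n0.off = 22  [len(S₀.hot) + 20]
28. n0.wid = false  [S₁.wid == false]
29. n0.mk = 8  [S₁.mk + S₁.off - 2]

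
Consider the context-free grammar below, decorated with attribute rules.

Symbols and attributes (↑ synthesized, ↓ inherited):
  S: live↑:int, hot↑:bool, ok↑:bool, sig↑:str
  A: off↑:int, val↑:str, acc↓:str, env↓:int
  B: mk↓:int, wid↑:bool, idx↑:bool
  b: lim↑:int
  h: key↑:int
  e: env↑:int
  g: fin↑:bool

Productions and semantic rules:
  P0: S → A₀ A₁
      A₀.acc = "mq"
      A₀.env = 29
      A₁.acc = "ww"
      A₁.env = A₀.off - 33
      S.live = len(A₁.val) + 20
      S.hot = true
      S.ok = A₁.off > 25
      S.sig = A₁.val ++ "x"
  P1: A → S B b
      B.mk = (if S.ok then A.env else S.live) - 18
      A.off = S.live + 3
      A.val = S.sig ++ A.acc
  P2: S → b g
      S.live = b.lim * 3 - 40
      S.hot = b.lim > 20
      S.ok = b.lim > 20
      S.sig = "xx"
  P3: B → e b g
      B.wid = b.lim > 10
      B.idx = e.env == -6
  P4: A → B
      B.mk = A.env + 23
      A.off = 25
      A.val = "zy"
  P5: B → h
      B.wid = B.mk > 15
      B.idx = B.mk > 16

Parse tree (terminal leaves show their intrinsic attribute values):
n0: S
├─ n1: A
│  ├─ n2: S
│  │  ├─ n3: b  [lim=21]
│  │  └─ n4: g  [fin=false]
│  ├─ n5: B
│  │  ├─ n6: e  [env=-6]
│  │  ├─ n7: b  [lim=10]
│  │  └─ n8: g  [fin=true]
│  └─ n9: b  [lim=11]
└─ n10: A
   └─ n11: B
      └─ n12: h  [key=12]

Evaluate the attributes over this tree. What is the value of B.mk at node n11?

16

1. n1.acc = "mq"  ["mq"]
2. n1.env = 29  [29]
3. n3.lim = 21  [terminal]
4. n4.fin = false  [terminal]
5. n2.live = 23  [b.lim * 3 - 40]
6. n2.hot = true  [b.lim > 20]
7. n2.ok = true  [b.lim > 20]
8. n2.sig = "xx"  ["xx"]
9. n5.mk = 11  [(if S.ok then A.env else S.live) - 18]
10. n6.env = -6  [terminal]
11. n7.lim = 10  [terminal]
12. n8.fin = true  [terminal]
13. n5.wid = false  [b.lim > 10]
14. n5.idx = true  [e.env == -6]
15. n9.lim = 11  [terminal]
16. n1.off = 26  [S.live + 3]
17. n1.val = "xxmq"  [S.sig ++ A.acc]
18. n10.acc = "ww"  ["ww"]
19. n10.env = -7  [A₀.off - 33]
20. n11.mk = 16  [A.env + 23]
21. n12.key = 12  [terminal]
22. n11.wid = true  [B.mk > 15]
23. n11.idx = false  [B.mk > 16]
24. n10.off = 25  [25]
25. n10.val = "zy"  ["zy"]
26. n0.live = 22  [len(A₁.val) + 20]
27. n0.hot = true  [true]
28. n0.ok = false  [A₁.off > 25]
29. n0.sig = "zyx"  [A₁.val ++ "x"]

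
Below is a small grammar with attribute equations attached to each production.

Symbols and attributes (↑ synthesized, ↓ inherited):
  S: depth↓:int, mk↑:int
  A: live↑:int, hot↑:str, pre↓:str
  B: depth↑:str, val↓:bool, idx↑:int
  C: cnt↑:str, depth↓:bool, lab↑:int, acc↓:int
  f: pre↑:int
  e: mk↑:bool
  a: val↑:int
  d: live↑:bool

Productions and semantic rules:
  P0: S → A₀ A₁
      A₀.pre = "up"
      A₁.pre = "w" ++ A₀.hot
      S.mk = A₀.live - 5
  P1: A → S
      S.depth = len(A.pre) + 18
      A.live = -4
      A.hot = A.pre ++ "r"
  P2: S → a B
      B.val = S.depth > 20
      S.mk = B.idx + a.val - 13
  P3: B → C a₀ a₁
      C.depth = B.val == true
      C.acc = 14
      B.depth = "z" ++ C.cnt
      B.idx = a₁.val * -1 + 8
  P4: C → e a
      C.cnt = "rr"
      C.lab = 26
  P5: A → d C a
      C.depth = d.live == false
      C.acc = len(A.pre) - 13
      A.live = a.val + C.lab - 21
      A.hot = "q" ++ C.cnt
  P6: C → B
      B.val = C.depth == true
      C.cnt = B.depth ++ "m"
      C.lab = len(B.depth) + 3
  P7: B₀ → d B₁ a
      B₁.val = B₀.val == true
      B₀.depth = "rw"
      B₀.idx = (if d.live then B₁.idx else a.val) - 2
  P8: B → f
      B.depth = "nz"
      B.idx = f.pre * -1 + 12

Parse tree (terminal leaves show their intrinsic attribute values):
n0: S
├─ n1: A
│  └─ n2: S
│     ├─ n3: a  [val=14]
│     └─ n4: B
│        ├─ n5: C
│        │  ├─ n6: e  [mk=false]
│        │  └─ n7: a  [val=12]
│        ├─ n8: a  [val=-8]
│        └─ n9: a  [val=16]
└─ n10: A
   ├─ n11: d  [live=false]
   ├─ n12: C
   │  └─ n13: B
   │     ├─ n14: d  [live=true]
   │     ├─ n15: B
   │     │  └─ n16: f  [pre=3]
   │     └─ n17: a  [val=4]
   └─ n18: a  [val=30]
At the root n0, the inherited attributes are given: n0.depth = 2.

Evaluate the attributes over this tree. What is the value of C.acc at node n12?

-9

1. n0.depth = 2  [given at root]
2. n1.pre = "up"  ["up"]
3. n2.depth = 20  [len(A.pre) + 18]
4. n3.val = 14  [terminal]
5. n4.val = false  [S.depth > 20]
6. n5.depth = false  [B.val == true]
7. n5.acc = 14  [14]
8. n6.mk = false  [terminal]
9. n7.val = 12  [terminal]
10. n5.cnt = "rr"  ["rr"]
11. n5.lab = 26  [26]
12. n8.val = -8  [terminal]
13. n9.val = 16  [terminal]
14. n4.depth = "zrr"  ["z" ++ C.cnt]
15. n4.idx = -8  [a₁.val * -1 + 8]
16. n2.mk = -7  [B.idx + a.val - 13]
17. n1.live = -4  [-4]
18. n1.hot = "upr"  [A.pre ++ "r"]
19. n10.pre = "wupr"  ["w" ++ A₀.hot]
20. n11.live = false  [terminal]
21. n12.depth = true  [d.live == false]
22. n12.acc = -9  [len(A.pre) - 13]
23. n13.val = true  [C.depth == true]
24. n14.live = true  [terminal]
25. n15.val = true  [B₀.val == true]
26. n16.pre = 3  [terminal]
27. n15.depth = "nz"  ["nz"]
28. n15.idx = 9  [f.pre * -1 + 12]
29. n17.val = 4  [terminal]
30. n13.depth = "rw"  ["rw"]
31. n13.idx = 7  [(if d.live then B₁.idx else a.val) - 2]
32. n12.cnt = "rwm"  [B.depth ++ "m"]
33. n12.lab = 5  [len(B.depth) + 3]
34. n18.val = 30  [terminal]
35. n10.live = 14  [a.val + C.lab - 21]
36. n10.hot = "qrwm"  ["q" ++ C.cnt]
37. n0.mk = -9  [A₀.live - 5]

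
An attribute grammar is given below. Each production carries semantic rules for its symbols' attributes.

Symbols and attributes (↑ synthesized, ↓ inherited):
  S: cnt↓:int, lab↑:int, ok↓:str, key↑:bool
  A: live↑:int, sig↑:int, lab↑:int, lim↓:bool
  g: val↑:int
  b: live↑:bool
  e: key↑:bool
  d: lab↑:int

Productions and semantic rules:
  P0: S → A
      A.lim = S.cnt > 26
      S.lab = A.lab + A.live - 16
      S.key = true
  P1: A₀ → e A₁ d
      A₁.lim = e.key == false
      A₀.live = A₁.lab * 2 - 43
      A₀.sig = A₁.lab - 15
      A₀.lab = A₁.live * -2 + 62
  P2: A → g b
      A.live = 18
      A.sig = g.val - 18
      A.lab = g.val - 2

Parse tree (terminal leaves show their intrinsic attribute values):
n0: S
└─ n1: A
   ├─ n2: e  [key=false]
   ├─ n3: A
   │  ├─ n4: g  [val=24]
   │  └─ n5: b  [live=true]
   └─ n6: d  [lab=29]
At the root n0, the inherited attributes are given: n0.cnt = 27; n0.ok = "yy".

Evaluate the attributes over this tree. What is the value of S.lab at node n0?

1. n0.cnt = 27  [given at root]
2. n0.ok = "yy"  [given at root]
3. n1.lim = true  [S.cnt > 26]
4. n2.key = false  [terminal]
5. n3.lim = true  [e.key == false]
6. n4.val = 24  [terminal]
7. n5.live = true  [terminal]
8. n3.live = 18  [18]
9. n3.sig = 6  [g.val - 18]
10. n3.lab = 22  [g.val - 2]
11. n6.lab = 29  [terminal]
12. n1.live = 1  [A₁.lab * 2 - 43]
13. n1.sig = 7  [A₁.lab - 15]
14. n1.lab = 26  [A₁.live * -2 + 62]
15. n0.lab = 11  [A.lab + A.live - 16]
16. n0.key = true  [true]

11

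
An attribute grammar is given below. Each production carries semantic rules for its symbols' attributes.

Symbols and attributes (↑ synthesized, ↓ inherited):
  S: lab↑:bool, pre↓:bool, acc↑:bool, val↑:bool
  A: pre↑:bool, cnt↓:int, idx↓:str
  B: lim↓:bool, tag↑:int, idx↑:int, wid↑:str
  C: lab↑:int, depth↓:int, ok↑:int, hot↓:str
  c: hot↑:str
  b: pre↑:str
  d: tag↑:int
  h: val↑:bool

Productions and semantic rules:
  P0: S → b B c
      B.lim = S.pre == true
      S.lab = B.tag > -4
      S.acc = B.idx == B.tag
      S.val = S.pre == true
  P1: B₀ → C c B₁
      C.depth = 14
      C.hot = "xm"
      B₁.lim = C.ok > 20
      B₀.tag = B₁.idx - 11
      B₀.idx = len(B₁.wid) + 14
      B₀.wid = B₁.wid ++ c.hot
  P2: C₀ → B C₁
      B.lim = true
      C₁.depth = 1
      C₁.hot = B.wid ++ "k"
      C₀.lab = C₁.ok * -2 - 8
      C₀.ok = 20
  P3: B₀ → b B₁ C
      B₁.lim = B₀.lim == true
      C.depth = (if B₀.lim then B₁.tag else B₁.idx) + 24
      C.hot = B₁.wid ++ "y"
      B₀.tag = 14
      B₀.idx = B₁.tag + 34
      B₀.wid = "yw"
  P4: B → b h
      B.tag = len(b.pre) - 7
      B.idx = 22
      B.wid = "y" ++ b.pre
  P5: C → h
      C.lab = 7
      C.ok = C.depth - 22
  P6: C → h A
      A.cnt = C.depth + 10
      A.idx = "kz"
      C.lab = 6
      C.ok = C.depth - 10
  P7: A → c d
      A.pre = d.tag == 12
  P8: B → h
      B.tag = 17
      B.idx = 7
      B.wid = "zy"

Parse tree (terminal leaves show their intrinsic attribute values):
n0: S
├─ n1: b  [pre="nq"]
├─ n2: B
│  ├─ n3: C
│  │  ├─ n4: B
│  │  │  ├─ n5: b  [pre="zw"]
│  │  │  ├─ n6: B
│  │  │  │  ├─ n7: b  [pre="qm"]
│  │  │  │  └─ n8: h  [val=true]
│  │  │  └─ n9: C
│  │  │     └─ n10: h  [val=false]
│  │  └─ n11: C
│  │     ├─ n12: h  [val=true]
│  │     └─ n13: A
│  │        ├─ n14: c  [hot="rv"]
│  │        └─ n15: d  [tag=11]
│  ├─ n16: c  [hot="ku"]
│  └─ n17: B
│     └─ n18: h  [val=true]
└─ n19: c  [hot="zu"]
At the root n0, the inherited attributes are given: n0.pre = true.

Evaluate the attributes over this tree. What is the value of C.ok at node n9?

1. n0.pre = true  [given at root]
2. n1.pre = "nq"  [terminal]
3. n2.lim = true  [S.pre == true]
4. n3.depth = 14  [14]
5. n3.hot = "xm"  ["xm"]
6. n4.lim = true  [true]
7. n5.pre = "zw"  [terminal]
8. n6.lim = true  [B₀.lim == true]
9. n7.pre = "qm"  [terminal]
10. n8.val = true  [terminal]
11. n6.tag = -5  [len(b.pre) - 7]
12. n6.idx = 22  [22]
13. n6.wid = "yqm"  ["y" ++ b.pre]
14. n9.depth = 19  [(if B₀.lim then B₁.tag else B₁.idx) + 24]
15. n9.hot = "yqmy"  [B₁.wid ++ "y"]
16. n10.val = false  [terminal]
17. n9.lab = 7  [7]
18. n9.ok = -3  [C.depth - 22]
19. n4.tag = 14  [14]
20. n4.idx = 29  [B₁.tag + 34]
21. n4.wid = "yw"  ["yw"]
22. n11.depth = 1  [1]
23. n11.hot = "ywk"  [B.wid ++ "k"]
24. n12.val = true  [terminal]
25. n13.cnt = 11  [C.depth + 10]
26. n13.idx = "kz"  ["kz"]
27. n14.hot = "rv"  [terminal]
28. n15.tag = 11  [terminal]
29. n13.pre = false  [d.tag == 12]
30. n11.lab = 6  [6]
31. n11.ok = -9  [C.depth - 10]
32. n3.lab = 10  [C₁.ok * -2 - 8]
33. n3.ok = 20  [20]
34. n16.hot = "ku"  [terminal]
35. n17.lim = false  [C.ok > 20]
36. n18.val = true  [terminal]
37. n17.tag = 17  [17]
38. n17.idx = 7  [7]
39. n17.wid = "zy"  ["zy"]
40. n2.tag = -4  [B₁.idx - 11]
41. n2.idx = 16  [len(B₁.wid) + 14]
42. n2.wid = "zyku"  [B₁.wid ++ c.hot]
43. n19.hot = "zu"  [terminal]
44. n0.lab = false  [B.tag > -4]
45. n0.acc = false  [B.idx == B.tag]
46. n0.val = true  [S.pre == true]

-3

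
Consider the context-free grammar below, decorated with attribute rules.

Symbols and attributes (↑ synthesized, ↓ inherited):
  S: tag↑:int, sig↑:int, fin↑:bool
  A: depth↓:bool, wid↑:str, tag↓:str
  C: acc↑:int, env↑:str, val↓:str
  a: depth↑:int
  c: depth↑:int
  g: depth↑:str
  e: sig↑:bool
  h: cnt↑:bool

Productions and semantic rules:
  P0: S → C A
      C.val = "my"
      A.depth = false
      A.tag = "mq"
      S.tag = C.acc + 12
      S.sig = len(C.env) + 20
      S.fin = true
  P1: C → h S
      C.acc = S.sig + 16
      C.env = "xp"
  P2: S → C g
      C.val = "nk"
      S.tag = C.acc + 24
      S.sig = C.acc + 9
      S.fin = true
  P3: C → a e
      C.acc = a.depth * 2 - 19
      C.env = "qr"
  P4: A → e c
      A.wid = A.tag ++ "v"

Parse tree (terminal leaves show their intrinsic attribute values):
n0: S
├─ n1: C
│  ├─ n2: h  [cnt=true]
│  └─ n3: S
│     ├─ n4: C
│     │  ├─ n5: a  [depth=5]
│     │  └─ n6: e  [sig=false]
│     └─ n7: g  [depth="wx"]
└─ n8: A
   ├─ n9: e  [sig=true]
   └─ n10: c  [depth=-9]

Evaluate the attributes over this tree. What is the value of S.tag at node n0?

1. n1.val = "my"  ["my"]
2. n2.cnt = true  [terminal]
3. n4.val = "nk"  ["nk"]
4. n5.depth = 5  [terminal]
5. n6.sig = false  [terminal]
6. n4.acc = -9  [a.depth * 2 - 19]
7. n4.env = "qr"  ["qr"]
8. n7.depth = "wx"  [terminal]
9. n3.tag = 15  [C.acc + 24]
10. n3.sig = 0  [C.acc + 9]
11. n3.fin = true  [true]
12. n1.acc = 16  [S.sig + 16]
13. n1.env = "xp"  ["xp"]
14. n8.depth = false  [false]
15. n8.tag = "mq"  ["mq"]
16. n9.sig = true  [terminal]
17. n10.depth = -9  [terminal]
18. n8.wid = "mqv"  [A.tag ++ "v"]
19. n0.tag = 28  [C.acc + 12]
20. n0.sig = 22  [len(C.env) + 20]
21. n0.fin = true  [true]

28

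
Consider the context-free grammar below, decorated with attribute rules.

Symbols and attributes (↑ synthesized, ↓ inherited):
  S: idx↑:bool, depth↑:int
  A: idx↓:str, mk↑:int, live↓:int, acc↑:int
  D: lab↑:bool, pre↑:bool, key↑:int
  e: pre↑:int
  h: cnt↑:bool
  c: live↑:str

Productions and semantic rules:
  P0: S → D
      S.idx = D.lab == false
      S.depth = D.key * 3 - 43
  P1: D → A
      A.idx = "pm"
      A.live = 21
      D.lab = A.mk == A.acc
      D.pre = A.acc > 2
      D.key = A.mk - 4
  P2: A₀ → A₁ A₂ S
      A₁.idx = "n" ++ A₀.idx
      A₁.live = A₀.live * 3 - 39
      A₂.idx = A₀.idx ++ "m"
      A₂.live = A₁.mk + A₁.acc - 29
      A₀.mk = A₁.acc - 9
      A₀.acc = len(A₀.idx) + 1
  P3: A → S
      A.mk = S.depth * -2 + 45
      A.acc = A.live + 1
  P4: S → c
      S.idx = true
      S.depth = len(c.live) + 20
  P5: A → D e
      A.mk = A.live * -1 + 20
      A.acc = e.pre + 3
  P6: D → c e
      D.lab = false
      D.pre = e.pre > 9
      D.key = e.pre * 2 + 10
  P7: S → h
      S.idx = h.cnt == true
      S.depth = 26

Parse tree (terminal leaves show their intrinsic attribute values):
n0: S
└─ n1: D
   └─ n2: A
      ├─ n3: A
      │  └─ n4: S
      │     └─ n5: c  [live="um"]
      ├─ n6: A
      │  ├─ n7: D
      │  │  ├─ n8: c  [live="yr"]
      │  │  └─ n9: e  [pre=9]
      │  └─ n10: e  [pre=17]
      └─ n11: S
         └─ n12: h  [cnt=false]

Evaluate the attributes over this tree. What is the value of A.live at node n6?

1. n2.idx = "pm"  ["pm"]
2. n2.live = 21  [21]
3. n3.idx = "npm"  ["n" ++ A₀.idx]
4. n3.live = 24  [A₀.live * 3 - 39]
5. n5.live = "um"  [terminal]
6. n4.idx = true  [true]
7. n4.depth = 22  [len(c.live) + 20]
8. n3.mk = 1  [S.depth * -2 + 45]
9. n3.acc = 25  [A.live + 1]
10. n6.idx = "pmm"  [A₀.idx ++ "m"]
11. n6.live = -3  [A₁.mk + A₁.acc - 29]
12. n8.live = "yr"  [terminal]
13. n9.pre = 9  [terminal]
14. n7.lab = false  [false]
15. n7.pre = false  [e.pre > 9]
16. n7.key = 28  [e.pre * 2 + 10]
17. n10.pre = 17  [terminal]
18. n6.mk = 23  [A.live * -1 + 20]
19. n6.acc = 20  [e.pre + 3]
20. n12.cnt = false  [terminal]
21. n11.idx = false  [h.cnt == true]
22. n11.depth = 26  [26]
23. n2.mk = 16  [A₁.acc - 9]
24. n2.acc = 3  [len(A₀.idx) + 1]
25. n1.lab = false  [A.mk == A.acc]
26. n1.pre = true  [A.acc > 2]
27. n1.key = 12  [A.mk - 4]
28. n0.idx = true  [D.lab == false]
29. n0.depth = -7  [D.key * 3 - 43]

-3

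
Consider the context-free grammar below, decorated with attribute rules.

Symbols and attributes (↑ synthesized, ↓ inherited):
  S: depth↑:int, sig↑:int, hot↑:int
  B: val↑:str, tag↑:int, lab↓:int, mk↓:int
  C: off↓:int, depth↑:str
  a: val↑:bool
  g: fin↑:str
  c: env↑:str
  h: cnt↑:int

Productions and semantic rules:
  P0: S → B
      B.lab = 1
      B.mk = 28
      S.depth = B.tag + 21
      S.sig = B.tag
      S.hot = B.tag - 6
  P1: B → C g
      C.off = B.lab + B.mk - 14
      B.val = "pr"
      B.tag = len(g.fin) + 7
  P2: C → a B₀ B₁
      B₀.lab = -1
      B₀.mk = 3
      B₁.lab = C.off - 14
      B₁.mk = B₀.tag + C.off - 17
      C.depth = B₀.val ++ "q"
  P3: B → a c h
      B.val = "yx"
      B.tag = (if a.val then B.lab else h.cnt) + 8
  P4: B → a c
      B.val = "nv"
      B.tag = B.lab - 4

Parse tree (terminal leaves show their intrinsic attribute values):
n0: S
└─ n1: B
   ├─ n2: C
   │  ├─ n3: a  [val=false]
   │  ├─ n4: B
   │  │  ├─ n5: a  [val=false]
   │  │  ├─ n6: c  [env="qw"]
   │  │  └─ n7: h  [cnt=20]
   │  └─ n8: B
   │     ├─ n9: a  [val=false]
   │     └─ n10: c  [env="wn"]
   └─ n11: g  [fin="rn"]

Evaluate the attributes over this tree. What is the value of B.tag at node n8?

1. n1.lab = 1  [1]
2. n1.mk = 28  [28]
3. n2.off = 15  [B.lab + B.mk - 14]
4. n3.val = false  [terminal]
5. n4.lab = -1  [-1]
6. n4.mk = 3  [3]
7. n5.val = false  [terminal]
8. n6.env = "qw"  [terminal]
9. n7.cnt = 20  [terminal]
10. n4.val = "yx"  ["yx"]
11. n4.tag = 28  [(if a.val then B.lab else h.cnt) + 8]
12. n8.lab = 1  [C.off - 14]
13. n8.mk = 26  [B₀.tag + C.off - 17]
14. n9.val = false  [terminal]
15. n10.env = "wn"  [terminal]
16. n8.val = "nv"  ["nv"]
17. n8.tag = -3  [B.lab - 4]
18. n2.depth = "yxq"  [B₀.val ++ "q"]
19. n11.fin = "rn"  [terminal]
20. n1.val = "pr"  ["pr"]
21. n1.tag = 9  [len(g.fin) + 7]
22. n0.depth = 30  [B.tag + 21]
23. n0.sig = 9  [B.tag]
24. n0.hot = 3  [B.tag - 6]

-3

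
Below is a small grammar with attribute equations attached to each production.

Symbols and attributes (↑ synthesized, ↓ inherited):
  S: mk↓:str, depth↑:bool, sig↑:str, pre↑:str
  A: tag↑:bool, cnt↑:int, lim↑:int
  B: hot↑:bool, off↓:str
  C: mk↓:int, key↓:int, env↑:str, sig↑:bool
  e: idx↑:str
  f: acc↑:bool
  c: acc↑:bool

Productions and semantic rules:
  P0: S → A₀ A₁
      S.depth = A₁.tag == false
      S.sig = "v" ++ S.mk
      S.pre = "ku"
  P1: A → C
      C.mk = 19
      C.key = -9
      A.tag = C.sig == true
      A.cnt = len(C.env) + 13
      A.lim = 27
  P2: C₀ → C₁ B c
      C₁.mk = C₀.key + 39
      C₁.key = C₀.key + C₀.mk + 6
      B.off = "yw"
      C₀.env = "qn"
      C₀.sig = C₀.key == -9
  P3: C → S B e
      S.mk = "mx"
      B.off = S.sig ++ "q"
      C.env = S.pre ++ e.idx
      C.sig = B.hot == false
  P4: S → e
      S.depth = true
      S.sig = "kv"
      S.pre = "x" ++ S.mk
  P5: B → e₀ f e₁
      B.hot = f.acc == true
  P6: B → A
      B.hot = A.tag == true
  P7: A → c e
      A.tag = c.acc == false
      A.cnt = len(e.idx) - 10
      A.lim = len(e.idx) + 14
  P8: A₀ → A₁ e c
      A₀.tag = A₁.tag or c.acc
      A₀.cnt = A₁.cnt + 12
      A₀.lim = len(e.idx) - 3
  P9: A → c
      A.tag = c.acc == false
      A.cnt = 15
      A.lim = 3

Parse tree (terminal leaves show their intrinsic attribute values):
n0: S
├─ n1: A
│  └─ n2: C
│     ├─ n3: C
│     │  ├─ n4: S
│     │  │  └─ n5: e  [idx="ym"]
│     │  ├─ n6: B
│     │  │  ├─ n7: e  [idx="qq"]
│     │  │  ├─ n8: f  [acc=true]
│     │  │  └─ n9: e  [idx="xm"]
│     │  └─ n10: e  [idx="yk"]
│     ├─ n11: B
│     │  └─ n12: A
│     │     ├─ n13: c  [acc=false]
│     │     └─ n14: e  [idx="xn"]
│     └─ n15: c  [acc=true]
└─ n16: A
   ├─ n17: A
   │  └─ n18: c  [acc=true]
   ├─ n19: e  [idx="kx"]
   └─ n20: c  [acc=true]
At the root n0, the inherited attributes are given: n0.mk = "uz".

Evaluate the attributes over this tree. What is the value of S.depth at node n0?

false

1. n0.mk = "uz"  [given at root]
2. n2.mk = 19  [19]
3. n2.key = -9  [-9]
4. n3.mk = 30  [C₀.key + 39]
5. n3.key = 16  [C₀.key + C₀.mk + 6]
6. n4.mk = "mx"  ["mx"]
7. n5.idx = "ym"  [terminal]
8. n4.depth = true  [true]
9. n4.sig = "kv"  ["kv"]
10. n4.pre = "xmx"  ["x" ++ S.mk]
11. n6.off = "kvq"  [S.sig ++ "q"]
12. n7.idx = "qq"  [terminal]
13. n8.acc = true  [terminal]
14. n9.idx = "xm"  [terminal]
15. n6.hot = true  [f.acc == true]
16. n10.idx = "yk"  [terminal]
17. n3.env = "xmxyk"  [S.pre ++ e.idx]
18. n3.sig = false  [B.hot == false]
19. n11.off = "yw"  ["yw"]
20. n13.acc = false  [terminal]
21. n14.idx = "xn"  [terminal]
22. n12.tag = true  [c.acc == false]
23. n12.cnt = -8  [len(e.idx) - 10]
24. n12.lim = 16  [len(e.idx) + 14]
25. n11.hot = true  [A.tag == true]
26. n15.acc = true  [terminal]
27. n2.env = "qn"  ["qn"]
28. n2.sig = true  [C₀.key == -9]
29. n1.tag = true  [C.sig == true]
30. n1.cnt = 15  [len(C.env) + 13]
31. n1.lim = 27  [27]
32. n18.acc = true  [terminal]
33. n17.tag = false  [c.acc == false]
34. n17.cnt = 15  [15]
35. n17.lim = 3  [3]
36. n19.idx = "kx"  [terminal]
37. n20.acc = true  [terminal]
38. n16.tag = true  [A₁.tag or c.acc]
39. n16.cnt = 27  [A₁.cnt + 12]
40. n16.lim = -1  [len(e.idx) - 3]
41. n0.depth = false  [A₁.tag == false]
42. n0.sig = "vuz"  ["v" ++ S.mk]
43. n0.pre = "ku"  ["ku"]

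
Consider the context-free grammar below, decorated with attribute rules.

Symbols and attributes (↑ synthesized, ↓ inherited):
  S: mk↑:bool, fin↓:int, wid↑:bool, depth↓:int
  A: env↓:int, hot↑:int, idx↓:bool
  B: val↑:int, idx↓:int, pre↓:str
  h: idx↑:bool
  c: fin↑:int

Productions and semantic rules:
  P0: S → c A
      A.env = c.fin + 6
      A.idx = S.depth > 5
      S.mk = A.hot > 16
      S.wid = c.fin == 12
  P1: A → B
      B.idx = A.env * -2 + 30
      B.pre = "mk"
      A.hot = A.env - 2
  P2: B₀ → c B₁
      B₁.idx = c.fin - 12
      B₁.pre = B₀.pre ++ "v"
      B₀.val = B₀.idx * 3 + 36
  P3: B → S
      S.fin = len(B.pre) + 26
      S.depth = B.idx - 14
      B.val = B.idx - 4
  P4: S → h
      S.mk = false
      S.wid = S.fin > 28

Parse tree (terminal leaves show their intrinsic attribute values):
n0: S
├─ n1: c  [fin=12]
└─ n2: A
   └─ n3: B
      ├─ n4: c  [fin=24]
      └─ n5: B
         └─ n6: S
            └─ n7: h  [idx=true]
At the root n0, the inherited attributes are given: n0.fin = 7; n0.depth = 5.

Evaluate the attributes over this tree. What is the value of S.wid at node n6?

true

1. n0.fin = 7  [given at root]
2. n0.depth = 5  [given at root]
3. n1.fin = 12  [terminal]
4. n2.env = 18  [c.fin + 6]
5. n2.idx = false  [S.depth > 5]
6. n3.idx = -6  [A.env * -2 + 30]
7. n3.pre = "mk"  ["mk"]
8. n4.fin = 24  [terminal]
9. n5.idx = 12  [c.fin - 12]
10. n5.pre = "mkv"  [B₀.pre ++ "v"]
11. n6.fin = 29  [len(B.pre) + 26]
12. n6.depth = -2  [B.idx - 14]
13. n7.idx = true  [terminal]
14. n6.mk = false  [false]
15. n6.wid = true  [S.fin > 28]
16. n5.val = 8  [B.idx - 4]
17. n3.val = 18  [B₀.idx * 3 + 36]
18. n2.hot = 16  [A.env - 2]
19. n0.mk = false  [A.hot > 16]
20. n0.wid = true  [c.fin == 12]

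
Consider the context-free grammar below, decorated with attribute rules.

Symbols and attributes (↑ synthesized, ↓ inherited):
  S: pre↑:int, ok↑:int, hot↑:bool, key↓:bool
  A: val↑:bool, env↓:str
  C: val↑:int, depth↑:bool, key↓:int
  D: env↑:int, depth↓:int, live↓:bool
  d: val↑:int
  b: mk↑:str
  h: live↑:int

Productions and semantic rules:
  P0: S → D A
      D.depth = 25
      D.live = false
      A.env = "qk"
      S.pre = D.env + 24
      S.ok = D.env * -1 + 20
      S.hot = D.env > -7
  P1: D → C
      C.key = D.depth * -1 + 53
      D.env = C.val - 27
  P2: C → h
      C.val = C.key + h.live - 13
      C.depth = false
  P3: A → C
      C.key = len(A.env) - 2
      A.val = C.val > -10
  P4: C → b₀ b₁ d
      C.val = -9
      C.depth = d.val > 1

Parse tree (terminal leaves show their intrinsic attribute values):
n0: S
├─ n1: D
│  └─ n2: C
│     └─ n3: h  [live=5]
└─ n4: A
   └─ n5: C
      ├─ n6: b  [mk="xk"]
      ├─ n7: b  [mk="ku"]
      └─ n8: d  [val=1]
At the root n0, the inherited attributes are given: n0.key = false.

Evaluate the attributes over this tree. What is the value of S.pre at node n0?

1. n0.key = false  [given at root]
2. n1.depth = 25  [25]
3. n1.live = false  [false]
4. n2.key = 28  [D.depth * -1 + 53]
5. n3.live = 5  [terminal]
6. n2.val = 20  [C.key + h.live - 13]
7. n2.depth = false  [false]
8. n1.env = -7  [C.val - 27]
9. n4.env = "qk"  ["qk"]
10. n5.key = 0  [len(A.env) - 2]
11. n6.mk = "xk"  [terminal]
12. n7.mk = "ku"  [terminal]
13. n8.val = 1  [terminal]
14. n5.val = -9  [-9]
15. n5.depth = false  [d.val > 1]
16. n4.val = true  [C.val > -10]
17. n0.pre = 17  [D.env + 24]
18. n0.ok = 27  [D.env * -1 + 20]
19. n0.hot = false  [D.env > -7]

17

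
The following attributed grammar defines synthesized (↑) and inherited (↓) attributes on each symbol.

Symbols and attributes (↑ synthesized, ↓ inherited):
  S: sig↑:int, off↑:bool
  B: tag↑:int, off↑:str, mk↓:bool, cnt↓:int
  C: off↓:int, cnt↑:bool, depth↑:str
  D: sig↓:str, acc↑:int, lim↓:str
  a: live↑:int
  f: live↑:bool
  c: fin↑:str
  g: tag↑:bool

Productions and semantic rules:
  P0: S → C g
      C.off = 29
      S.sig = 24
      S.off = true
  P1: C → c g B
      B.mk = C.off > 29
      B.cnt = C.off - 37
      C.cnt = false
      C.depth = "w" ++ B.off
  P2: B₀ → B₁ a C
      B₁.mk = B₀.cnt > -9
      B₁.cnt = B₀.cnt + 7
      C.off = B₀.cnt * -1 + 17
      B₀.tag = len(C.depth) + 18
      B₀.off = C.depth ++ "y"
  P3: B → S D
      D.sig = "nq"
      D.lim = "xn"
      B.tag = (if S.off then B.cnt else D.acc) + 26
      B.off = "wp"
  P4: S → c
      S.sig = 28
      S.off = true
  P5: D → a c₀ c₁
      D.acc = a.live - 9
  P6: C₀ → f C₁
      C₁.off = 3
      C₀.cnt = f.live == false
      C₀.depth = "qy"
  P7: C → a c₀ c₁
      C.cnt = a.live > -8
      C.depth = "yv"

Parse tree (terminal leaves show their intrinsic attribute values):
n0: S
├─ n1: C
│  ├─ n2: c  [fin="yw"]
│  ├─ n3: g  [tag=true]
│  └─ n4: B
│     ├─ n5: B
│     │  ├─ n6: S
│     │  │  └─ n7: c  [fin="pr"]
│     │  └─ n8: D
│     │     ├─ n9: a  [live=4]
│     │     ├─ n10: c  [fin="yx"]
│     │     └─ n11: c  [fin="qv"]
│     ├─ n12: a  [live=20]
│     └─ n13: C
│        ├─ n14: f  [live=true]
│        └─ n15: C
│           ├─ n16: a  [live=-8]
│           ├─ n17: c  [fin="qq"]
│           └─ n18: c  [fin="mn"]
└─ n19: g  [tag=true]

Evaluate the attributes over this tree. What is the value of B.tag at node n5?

1. n1.off = 29  [29]
2. n2.fin = "yw"  [terminal]
3. n3.tag = true  [terminal]
4. n4.mk = false  [C.off > 29]
5. n4.cnt = -8  [C.off - 37]
6. n5.mk = true  [B₀.cnt > -9]
7. n5.cnt = -1  [B₀.cnt + 7]
8. n7.fin = "pr"  [terminal]
9. n6.sig = 28  [28]
10. n6.off = true  [true]
11. n8.sig = "nq"  ["nq"]
12. n8.lim = "xn"  ["xn"]
13. n9.live = 4  [terminal]
14. n10.fin = "yx"  [terminal]
15. n11.fin = "qv"  [terminal]
16. n8.acc = -5  [a.live - 9]
17. n5.tag = 25  [(if S.off then B.cnt else D.acc) + 26]
18. n5.off = "wp"  ["wp"]
19. n12.live = 20  [terminal]
20. n13.off = 25  [B₀.cnt * -1 + 17]
21. n14.live = true  [terminal]
22. n15.off = 3  [3]
23. n16.live = -8  [terminal]
24. n17.fin = "qq"  [terminal]
25. n18.fin = "mn"  [terminal]
26. n15.cnt = false  [a.live > -8]
27. n15.depth = "yv"  ["yv"]
28. n13.cnt = false  [f.live == false]
29. n13.depth = "qy"  ["qy"]
30. n4.tag = 20  [len(C.depth) + 18]
31. n4.off = "qyy"  [C.depth ++ "y"]
32. n1.cnt = false  [false]
33. n1.depth = "wqyy"  ["w" ++ B.off]
34. n19.tag = true  [terminal]
35. n0.sig = 24  [24]
36. n0.off = true  [true]

25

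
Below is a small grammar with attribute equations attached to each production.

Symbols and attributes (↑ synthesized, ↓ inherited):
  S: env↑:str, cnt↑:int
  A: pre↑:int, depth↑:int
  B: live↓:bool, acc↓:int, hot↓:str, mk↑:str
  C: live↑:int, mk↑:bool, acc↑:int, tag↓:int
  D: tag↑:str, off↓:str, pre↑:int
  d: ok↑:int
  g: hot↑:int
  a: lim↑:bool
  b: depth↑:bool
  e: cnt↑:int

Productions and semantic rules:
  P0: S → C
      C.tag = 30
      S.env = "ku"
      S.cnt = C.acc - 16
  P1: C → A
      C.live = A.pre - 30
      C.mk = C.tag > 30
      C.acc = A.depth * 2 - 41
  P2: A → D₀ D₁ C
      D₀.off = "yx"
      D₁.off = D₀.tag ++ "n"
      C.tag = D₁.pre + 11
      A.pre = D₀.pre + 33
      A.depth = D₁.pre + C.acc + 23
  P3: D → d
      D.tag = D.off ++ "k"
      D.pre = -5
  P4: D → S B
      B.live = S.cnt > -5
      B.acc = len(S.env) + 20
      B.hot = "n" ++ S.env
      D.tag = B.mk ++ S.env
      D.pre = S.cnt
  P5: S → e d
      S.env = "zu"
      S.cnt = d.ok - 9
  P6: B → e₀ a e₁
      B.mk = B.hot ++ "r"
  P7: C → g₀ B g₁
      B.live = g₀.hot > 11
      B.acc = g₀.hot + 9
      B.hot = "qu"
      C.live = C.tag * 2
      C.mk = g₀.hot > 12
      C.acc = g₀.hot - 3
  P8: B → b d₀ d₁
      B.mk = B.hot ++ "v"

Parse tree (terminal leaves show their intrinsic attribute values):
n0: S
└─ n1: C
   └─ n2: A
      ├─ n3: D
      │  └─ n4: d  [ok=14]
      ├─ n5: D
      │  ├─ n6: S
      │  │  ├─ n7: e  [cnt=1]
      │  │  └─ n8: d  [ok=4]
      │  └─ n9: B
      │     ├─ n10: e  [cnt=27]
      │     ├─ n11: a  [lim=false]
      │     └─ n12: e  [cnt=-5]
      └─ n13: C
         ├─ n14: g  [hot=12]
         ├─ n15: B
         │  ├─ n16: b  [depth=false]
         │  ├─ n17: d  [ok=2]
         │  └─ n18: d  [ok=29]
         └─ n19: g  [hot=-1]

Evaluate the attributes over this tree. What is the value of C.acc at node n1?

13

1. n1.tag = 30  [30]
2. n3.off = "yx"  ["yx"]
3. n4.ok = 14  [terminal]
4. n3.tag = "yxk"  [D.off ++ "k"]
5. n3.pre = -5  [-5]
6. n5.off = "yxkn"  [D₀.tag ++ "n"]
7. n7.cnt = 1  [terminal]
8. n8.ok = 4  [terminal]
9. n6.env = "zu"  ["zu"]
10. n6.cnt = -5  [d.ok - 9]
11. n9.live = false  [S.cnt > -5]
12. n9.acc = 22  [len(S.env) + 20]
13. n9.hot = "nzu"  ["n" ++ S.env]
14. n10.cnt = 27  [terminal]
15. n11.lim = false  [terminal]
16. n12.cnt = -5  [terminal]
17. n9.mk = "nzur"  [B.hot ++ "r"]
18. n5.tag = "nzurzu"  [B.mk ++ S.env]
19. n5.pre = -5  [S.cnt]
20. n13.tag = 6  [D₁.pre + 11]
21. n14.hot = 12  [terminal]
22. n15.live = true  [g₀.hot > 11]
23. n15.acc = 21  [g₀.hot + 9]
24. n15.hot = "qu"  ["qu"]
25. n16.depth = false  [terminal]
26. n17.ok = 2  [terminal]
27. n18.ok = 29  [terminal]
28. n15.mk = "quv"  [B.hot ++ "v"]
29. n19.hot = -1  [terminal]
30. n13.live = 12  [C.tag * 2]
31. n13.mk = false  [g₀.hot > 12]
32. n13.acc = 9  [g₀.hot - 3]
33. n2.pre = 28  [D₀.pre + 33]
34. n2.depth = 27  [D₁.pre + C.acc + 23]
35. n1.live = -2  [A.pre - 30]
36. n1.mk = false  [C.tag > 30]
37. n1.acc = 13  [A.depth * 2 - 41]
38. n0.env = "ku"  ["ku"]
39. n0.cnt = -3  [C.acc - 16]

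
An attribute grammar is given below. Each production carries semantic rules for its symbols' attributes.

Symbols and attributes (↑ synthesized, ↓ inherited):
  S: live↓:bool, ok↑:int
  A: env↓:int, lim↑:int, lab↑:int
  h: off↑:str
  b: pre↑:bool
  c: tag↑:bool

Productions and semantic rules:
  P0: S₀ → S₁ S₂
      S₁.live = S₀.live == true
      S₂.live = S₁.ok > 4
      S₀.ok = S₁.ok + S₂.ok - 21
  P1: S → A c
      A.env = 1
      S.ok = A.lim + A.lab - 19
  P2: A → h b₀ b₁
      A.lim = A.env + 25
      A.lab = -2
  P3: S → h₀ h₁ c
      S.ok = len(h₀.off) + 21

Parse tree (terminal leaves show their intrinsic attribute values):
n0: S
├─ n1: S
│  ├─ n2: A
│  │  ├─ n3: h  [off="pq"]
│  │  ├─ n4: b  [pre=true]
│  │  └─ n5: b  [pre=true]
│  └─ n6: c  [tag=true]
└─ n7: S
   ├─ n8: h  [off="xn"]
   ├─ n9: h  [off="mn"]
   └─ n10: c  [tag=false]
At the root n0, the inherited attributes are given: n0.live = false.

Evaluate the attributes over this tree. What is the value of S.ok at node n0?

1. n0.live = false  [given at root]
2. n1.live = false  [S₀.live == true]
3. n2.env = 1  [1]
4. n3.off = "pq"  [terminal]
5. n4.pre = true  [terminal]
6. n5.pre = true  [terminal]
7. n2.lim = 26  [A.env + 25]
8. n2.lab = -2  [-2]
9. n6.tag = true  [terminal]
10. n1.ok = 5  [A.lim + A.lab - 19]
11. n7.live = true  [S₁.ok > 4]
12. n8.off = "xn"  [terminal]
13. n9.off = "mn"  [terminal]
14. n10.tag = false  [terminal]
15. n7.ok = 23  [len(h₀.off) + 21]
16. n0.ok = 7  [S₁.ok + S₂.ok - 21]

7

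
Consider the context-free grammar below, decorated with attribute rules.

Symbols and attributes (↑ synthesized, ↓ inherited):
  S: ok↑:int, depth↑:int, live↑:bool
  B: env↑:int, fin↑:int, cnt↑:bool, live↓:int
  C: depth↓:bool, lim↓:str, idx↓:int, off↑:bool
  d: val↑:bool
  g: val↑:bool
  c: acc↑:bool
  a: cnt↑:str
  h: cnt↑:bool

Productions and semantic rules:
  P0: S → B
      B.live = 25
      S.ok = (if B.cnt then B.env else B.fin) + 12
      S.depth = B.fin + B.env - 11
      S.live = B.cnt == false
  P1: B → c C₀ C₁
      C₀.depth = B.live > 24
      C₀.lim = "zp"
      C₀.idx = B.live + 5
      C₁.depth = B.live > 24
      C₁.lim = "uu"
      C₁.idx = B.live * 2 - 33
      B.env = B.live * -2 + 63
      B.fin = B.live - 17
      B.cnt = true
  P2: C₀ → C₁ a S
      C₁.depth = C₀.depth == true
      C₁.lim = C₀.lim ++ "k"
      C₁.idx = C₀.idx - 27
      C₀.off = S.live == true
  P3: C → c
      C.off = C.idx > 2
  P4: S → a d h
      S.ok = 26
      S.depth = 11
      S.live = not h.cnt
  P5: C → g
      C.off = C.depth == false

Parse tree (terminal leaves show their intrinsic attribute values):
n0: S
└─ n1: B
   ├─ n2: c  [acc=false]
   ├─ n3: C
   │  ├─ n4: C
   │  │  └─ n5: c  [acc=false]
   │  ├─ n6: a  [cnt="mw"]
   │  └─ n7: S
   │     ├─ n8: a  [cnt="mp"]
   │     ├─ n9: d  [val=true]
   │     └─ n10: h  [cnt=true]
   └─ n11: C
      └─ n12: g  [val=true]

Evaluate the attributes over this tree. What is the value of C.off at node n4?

1. n1.live = 25  [25]
2. n2.acc = false  [terminal]
3. n3.depth = true  [B.live > 24]
4. n3.lim = "zp"  ["zp"]
5. n3.idx = 30  [B.live + 5]
6. n4.depth = true  [C₀.depth == true]
7. n4.lim = "zpk"  [C₀.lim ++ "k"]
8. n4.idx = 3  [C₀.idx - 27]
9. n5.acc = false  [terminal]
10. n4.off = true  [C.idx > 2]
11. n6.cnt = "mw"  [terminal]
12. n8.cnt = "mp"  [terminal]
13. n9.val = true  [terminal]
14. n10.cnt = true  [terminal]
15. n7.ok = 26  [26]
16. n7.depth = 11  [11]
17. n7.live = false  [not h.cnt]
18. n3.off = false  [S.live == true]
19. n11.depth = true  [B.live > 24]
20. n11.lim = "uu"  ["uu"]
21. n11.idx = 17  [B.live * 2 - 33]
22. n12.val = true  [terminal]
23. n11.off = false  [C.depth == false]
24. n1.env = 13  [B.live * -2 + 63]
25. n1.fin = 8  [B.live - 17]
26. n1.cnt = true  [true]
27. n0.ok = 25  [(if B.cnt then B.env else B.fin) + 12]
28. n0.depth = 10  [B.fin + B.env - 11]
29. n0.live = false  [B.cnt == false]

true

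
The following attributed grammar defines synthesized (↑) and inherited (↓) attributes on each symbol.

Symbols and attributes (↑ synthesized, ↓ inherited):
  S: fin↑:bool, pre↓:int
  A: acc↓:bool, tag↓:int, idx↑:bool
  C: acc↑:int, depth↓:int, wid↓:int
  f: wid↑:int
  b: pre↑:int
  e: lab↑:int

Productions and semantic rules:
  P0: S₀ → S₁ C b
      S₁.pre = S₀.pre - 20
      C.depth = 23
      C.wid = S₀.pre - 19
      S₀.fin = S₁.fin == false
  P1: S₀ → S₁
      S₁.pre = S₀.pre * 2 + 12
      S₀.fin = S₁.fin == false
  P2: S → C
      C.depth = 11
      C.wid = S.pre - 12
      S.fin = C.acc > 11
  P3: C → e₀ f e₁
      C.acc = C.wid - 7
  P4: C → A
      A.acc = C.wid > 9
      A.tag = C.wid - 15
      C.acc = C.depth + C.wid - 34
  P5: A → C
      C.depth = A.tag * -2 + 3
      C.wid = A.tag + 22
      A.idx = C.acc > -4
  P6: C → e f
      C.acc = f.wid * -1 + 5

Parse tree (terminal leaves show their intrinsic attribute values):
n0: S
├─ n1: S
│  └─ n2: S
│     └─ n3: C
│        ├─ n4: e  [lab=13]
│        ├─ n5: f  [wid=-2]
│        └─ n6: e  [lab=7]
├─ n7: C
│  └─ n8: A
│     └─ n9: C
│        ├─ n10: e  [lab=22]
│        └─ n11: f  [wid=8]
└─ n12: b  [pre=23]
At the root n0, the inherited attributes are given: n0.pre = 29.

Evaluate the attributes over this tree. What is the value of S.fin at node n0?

1. n0.pre = 29  [given at root]
2. n1.pre = 9  [S₀.pre - 20]
3. n2.pre = 30  [S₀.pre * 2 + 12]
4. n3.depth = 11  [11]
5. n3.wid = 18  [S.pre - 12]
6. n4.lab = 13  [terminal]
7. n5.wid = -2  [terminal]
8. n6.lab = 7  [terminal]
9. n3.acc = 11  [C.wid - 7]
10. n2.fin = false  [C.acc > 11]
11. n1.fin = true  [S₁.fin == false]
12. n7.depth = 23  [23]
13. n7.wid = 10  [S₀.pre - 19]
14. n8.acc = true  [C.wid > 9]
15. n8.tag = -5  [C.wid - 15]
16. n9.depth = 13  [A.tag * -2 + 3]
17. n9.wid = 17  [A.tag + 22]
18. n10.lab = 22  [terminal]
19. n11.wid = 8  [terminal]
20. n9.acc = -3  [f.wid * -1 + 5]
21. n8.idx = true  [C.acc > -4]
22. n7.acc = -1  [C.depth + C.wid - 34]
23. n12.pre = 23  [terminal]
24. n0.fin = false  [S₁.fin == false]

false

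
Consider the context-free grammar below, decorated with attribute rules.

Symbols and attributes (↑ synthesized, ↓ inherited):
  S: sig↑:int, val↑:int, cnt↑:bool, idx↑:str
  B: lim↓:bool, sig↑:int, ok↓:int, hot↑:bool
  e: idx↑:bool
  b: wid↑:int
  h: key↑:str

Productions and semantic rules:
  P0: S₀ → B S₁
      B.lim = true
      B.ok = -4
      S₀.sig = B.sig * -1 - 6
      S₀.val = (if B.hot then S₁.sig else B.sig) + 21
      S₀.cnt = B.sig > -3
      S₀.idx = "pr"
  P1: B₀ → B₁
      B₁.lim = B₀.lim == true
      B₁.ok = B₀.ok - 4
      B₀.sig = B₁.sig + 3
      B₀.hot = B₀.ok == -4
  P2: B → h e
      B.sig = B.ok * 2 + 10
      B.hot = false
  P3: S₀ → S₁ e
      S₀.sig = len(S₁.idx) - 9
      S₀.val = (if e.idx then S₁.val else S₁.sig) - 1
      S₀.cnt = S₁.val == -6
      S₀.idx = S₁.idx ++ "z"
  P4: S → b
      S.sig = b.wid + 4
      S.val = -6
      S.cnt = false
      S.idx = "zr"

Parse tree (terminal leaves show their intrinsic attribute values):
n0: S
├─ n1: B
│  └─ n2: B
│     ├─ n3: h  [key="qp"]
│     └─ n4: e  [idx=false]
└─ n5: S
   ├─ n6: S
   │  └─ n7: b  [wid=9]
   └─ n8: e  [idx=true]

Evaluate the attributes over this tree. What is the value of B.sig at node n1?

-3

1. n1.lim = true  [true]
2. n1.ok = -4  [-4]
3. n2.lim = true  [B₀.lim == true]
4. n2.ok = -8  [B₀.ok - 4]
5. n3.key = "qp"  [terminal]
6. n4.idx = false  [terminal]
7. n2.sig = -6  [B.ok * 2 + 10]
8. n2.hot = false  [false]
9. n1.sig = -3  [B₁.sig + 3]
10. n1.hot = true  [B₀.ok == -4]
11. n7.wid = 9  [terminal]
12. n6.sig = 13  [b.wid + 4]
13. n6.val = -6  [-6]
14. n6.cnt = false  [false]
15. n6.idx = "zr"  ["zr"]
16. n8.idx = true  [terminal]
17. n5.sig = -7  [len(S₁.idx) - 9]
18. n5.val = -7  [(if e.idx then S₁.val else S₁.sig) - 1]
19. n5.cnt = true  [S₁.val == -6]
20. n5.idx = "zrz"  [S₁.idx ++ "z"]
21. n0.sig = -3  [B.sig * -1 - 6]
22. n0.val = 14  [(if B.hot then S₁.sig else B.sig) + 21]
23. n0.cnt = false  [B.sig > -3]
24. n0.idx = "pr"  ["pr"]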